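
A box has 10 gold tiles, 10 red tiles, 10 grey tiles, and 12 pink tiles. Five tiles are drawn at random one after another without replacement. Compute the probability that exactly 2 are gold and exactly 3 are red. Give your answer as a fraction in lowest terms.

Unordered draws without replacement: count favorable combinations over C(42,5).
Favorable = C(10,2) · C(10,3) · C(10,0) · C(12,0) = 5400; total = C(42,5) = 850668.
P = 5400/850668 = 450/70889 ≈ 0.0063.

450/70889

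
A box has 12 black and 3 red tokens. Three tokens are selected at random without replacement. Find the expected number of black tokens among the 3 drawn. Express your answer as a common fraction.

By linearity of expectation, E[X] = Σ P(draw i is black); by symmetry each draw (even without replacement) has P(black) = 12/15.
E[X] = 3 · 12/15 = 12/5 ≈ 2.4000.

12/5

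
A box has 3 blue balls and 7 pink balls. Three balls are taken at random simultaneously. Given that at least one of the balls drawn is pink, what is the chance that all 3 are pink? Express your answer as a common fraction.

5/17

P(all 3 pink) = C(7,3)/C(10,3) = 7/24; P(at least one pink) = 1 − C(3,3)/C(10,3) = 119/120.
Since 'all 3 pink' ⊆ 'at least one pink', P(all 3 | at least one) = 7/24 / 119/120 = 5/17 ≈ 0.2941.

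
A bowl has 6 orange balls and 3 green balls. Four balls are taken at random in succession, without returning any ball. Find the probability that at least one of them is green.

Use the complement: P(at least one green) = 1 − P(no green).
P(none) = C(6,4)/C(9,4) = 15/126.
So P = 1 − 15/126 = 37/42 ≈ 0.8810.

37/42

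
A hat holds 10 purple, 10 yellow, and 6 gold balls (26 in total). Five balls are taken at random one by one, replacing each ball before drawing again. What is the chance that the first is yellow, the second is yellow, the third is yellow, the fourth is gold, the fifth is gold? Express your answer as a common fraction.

Multiply the conditional probability of each draw in order, with replacement (the composition resets each draw).
P = (10/26) · (10/26) · (10/26) · (6/26) · (6/26) = 1125/371293 ≈ 0.0030.

1125/371293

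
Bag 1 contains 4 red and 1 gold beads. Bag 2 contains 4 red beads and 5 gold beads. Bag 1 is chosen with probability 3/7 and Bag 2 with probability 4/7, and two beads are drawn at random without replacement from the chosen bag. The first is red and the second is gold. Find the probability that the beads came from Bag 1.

27/77

P(E | Bag 1) = 1/5; P(E | Bag 2) = 5/18.
P(E) = 3/7·1/5 + 4/7·5/18 = 11/45.
By Bayes' rule, P(Bag 1 | E) = 3/35 / 11/45 = 27/77 ≈ 0.3506.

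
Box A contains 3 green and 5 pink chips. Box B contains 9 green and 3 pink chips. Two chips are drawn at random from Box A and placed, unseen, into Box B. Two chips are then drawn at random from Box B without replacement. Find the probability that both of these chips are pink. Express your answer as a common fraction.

Condition on how many of the transferred chips are pink (from Box A: 5 pink of 8; then Box B has 14 total).
  0 pink: C(5,0)C(3,2)/C(8,2) = 3/28; then P = C(3,2)/C(14,2) = 3/91
  1 pink: C(5,1)C(3,1)/C(8,2) = 15/28; then P = C(4,2)/C(14,2) = 6/91
  2 pink: C(5,2)C(3,0)/C(8,2) = 5/14; then P = C(5,2)/C(14,2) = 10/91
P(both pink) = 199/2548 ≈ 0.0781.

199/2548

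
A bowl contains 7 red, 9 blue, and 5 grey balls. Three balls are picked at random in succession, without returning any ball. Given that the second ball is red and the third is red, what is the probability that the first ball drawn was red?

5/19

P(first=red and the second ball is red and the third is red) = (7/21)·(6/20)·(5/19) = 1/38.
P(E) = Σ over first color = 1/38 + 9/190 + 1/38 = 1/10.
By Bayes, P(first=red | E) = 1/38 / 1/10 = 5/19 ≈ 0.2632.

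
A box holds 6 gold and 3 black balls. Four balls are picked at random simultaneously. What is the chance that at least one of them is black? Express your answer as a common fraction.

37/42

Use the complement: P(at least one black) = 1 − P(no black).
P(none) = C(6,4)/C(9,4) = 15/126.
So P = 1 − 15/126 = 37/42 ≈ 0.8810.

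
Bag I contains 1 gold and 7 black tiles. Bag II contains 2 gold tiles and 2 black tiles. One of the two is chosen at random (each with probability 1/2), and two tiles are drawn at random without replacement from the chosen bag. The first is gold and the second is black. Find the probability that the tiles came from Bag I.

P(E | Bag I) = 1/8; P(E | Bag II) = 1/3.
P(E) = 1/2·1/8 + 1/2·1/3 = 11/48.
By Bayes' rule, P(Bag I | E) = 1/16 / 11/48 = 3/11 ≈ 0.2727.

3/11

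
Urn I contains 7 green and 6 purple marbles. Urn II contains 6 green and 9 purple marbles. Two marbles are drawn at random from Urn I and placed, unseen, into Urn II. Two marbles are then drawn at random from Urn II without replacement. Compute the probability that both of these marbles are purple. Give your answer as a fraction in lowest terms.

89/272

Condition on how many of the transferred marbles are purple (from Urn I: 6 purple of 13; then Urn II has 17 total).
  0 purple: C(6,0)C(7,2)/C(13,2) = 7/26; then P = C(9,2)/C(17,2) = 9/34
  1 purple: C(6,1)C(7,1)/C(13,2) = 7/13; then P = C(10,2)/C(17,2) = 45/136
  2 purple: C(6,2)C(7,0)/C(13,2) = 5/26; then P = C(11,2)/C(17,2) = 55/136
P(both purple) = 89/272 ≈ 0.3272.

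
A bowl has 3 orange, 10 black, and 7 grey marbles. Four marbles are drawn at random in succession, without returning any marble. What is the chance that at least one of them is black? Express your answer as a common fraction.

Use the complement: P(at least one black) = 1 − P(no black).
P(none) = C(10,4)/C(20,4) = 210/4845.
So P = 1 − 210/4845 = 309/323 ≈ 0.9567.

309/323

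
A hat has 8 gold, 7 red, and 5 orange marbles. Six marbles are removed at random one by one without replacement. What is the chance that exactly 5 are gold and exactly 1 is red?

49/4845

Unordered draws without replacement: count favorable combinations over C(20,6).
Favorable = C(8,5) · C(7,1) · C(5,0) = 392; total = C(20,6) = 38760.
P = 392/38760 = 49/4845 ≈ 0.0101.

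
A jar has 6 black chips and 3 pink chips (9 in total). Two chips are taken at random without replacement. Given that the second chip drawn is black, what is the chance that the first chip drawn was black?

5/8

P(first=black and the second chip drawn is black) = (6/9)·(5/8) = 5/12.
P(the second chip drawn is black) = Σ over first color = 5/12 + 1/4 = 2/3.
By Bayes, P(first=black | the second chip drawn is black) = 5/12 / 2/3 = 5/8 ≈ 0.6250.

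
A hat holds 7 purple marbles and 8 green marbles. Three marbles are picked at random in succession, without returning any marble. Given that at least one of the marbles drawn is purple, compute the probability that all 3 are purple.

P(all 3 purple) = C(7,3)/C(15,3) = 1/13; P(at least one purple) = 1 − C(8,3)/C(15,3) = 57/65.
Since 'all 3 purple' ⊆ 'at least one purple', P(all 3 | at least one) = 1/13 / 57/65 = 5/57 ≈ 0.0877.

5/57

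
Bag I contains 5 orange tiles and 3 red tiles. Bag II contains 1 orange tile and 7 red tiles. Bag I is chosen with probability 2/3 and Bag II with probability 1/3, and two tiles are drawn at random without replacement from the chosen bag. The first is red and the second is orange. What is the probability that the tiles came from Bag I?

P(E | Bag I) = 15/56; P(E | Bag II) = 1/8.
P(E) = 2/3·15/56 + 1/3·1/8 = 37/168.
By Bayes' rule, P(Bag I | E) = 5/28 / 37/168 = 30/37 ≈ 0.8108.

30/37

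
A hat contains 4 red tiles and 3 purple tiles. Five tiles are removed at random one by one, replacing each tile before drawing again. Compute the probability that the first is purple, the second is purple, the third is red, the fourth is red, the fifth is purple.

432/16807

Multiply the conditional probability of each draw in order, with replacement (the composition resets each draw).
P = (3/7) · (3/7) · (4/7) · (4/7) · (3/7) = 432/16807 ≈ 0.0257.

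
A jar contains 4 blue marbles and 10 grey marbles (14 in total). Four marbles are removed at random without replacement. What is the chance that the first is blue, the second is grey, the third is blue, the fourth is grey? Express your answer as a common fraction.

Multiply the conditional probability of each draw in order, without replacement, so each draw removes one from its color and from the total.
P = (4/14) · (10/13) · (3/12) · (9/11) = 45/1001 ≈ 0.0450.

45/1001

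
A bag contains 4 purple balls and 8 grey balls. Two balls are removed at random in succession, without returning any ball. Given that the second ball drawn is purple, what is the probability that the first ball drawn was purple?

3/11

P(first=purple and the second ball drawn is purple) = (4/12)·(3/11) = 1/11.
P(the second ball drawn is purple) = Σ over first color = 1/11 + 8/33 = 1/3.
By Bayes, P(first=purple | the second ball drawn is purple) = 1/11 / 1/3 = 3/11 ≈ 0.2727.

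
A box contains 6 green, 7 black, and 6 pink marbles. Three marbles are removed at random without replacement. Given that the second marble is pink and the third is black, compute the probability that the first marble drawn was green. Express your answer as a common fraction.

6/17

P(first=green and the second marble is pink and the third is black) = (6/19)·(6/18)·(7/17) = 14/323.
P(E) = Σ over first color = 14/323 + 14/323 + 35/969 = 7/57.
By Bayes, P(first=green | E) = 14/323 / 7/57 = 6/17 ≈ 0.3529.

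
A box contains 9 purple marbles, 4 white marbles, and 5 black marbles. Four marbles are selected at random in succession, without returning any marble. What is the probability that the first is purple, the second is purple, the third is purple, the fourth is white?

Multiply the conditional probability of each draw in order, without replacement, so each draw removes one from its color and from the total.
P = (9/18) · (8/17) · (7/16) · (4/15) = 7/255 ≈ 0.0275.

7/255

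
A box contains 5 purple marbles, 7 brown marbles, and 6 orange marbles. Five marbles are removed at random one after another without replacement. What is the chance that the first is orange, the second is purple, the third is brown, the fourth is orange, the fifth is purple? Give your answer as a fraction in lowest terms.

5/1224

Multiply the conditional probability of each draw in order, without replacement, so each draw removes one from its color and from the total.
P = (6/18) · (5/17) · (7/16) · (5/15) · (4/14) = 5/1224 ≈ 0.0041.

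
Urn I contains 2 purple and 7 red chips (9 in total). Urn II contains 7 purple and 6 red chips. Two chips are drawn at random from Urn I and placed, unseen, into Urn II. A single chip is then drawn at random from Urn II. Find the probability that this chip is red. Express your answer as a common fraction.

Condition on how many of the transferred chips are red (from Urn I: 7 red of 9; then Urn II has 15 total).
  0 red: C(7,0)C(2,2)/C(9,2) = 1/36; then P = 6/15
  1 red: C(7,1)C(2,1)/C(9,2) = 7/18; then P = 7/15
  2 red: C(7,2)C(2,0)/C(9,2) = 7/12; then P = 8/15
P(red from Urn II) = 68/135 ≈ 0.5037.

68/135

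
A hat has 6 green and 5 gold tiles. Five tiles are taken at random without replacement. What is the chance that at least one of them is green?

Use the complement: P(at least one green) = 1 − P(no green).
P(none) = C(5,5)/C(11,5) = 1/462.
So P = 1 − 1/462 = 461/462 ≈ 0.9978.

461/462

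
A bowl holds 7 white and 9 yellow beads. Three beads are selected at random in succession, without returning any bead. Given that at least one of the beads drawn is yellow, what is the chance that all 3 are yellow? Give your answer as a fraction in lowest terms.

4/25

P(all 3 yellow) = C(9,3)/C(16,3) = 3/20; P(at least one yellow) = 1 − C(7,3)/C(16,3) = 15/16.
Since 'all 3 yellow' ⊆ 'at least one yellow', P(all 3 | at least one) = 3/20 / 15/16 = 4/25 ≈ 0.1600.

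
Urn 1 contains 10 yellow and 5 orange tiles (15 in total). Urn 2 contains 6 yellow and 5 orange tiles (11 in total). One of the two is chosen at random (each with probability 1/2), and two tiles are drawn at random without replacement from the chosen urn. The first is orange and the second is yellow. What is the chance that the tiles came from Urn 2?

63/118

P(E | Urn 1) = 5/21; P(E | Urn 2) = 3/11.
P(E) = 1/2·5/21 + 1/2·3/11 = 59/231.
By Bayes' rule, P(Urn 2 | E) = 3/22 / 59/231 = 63/118 ≈ 0.5339.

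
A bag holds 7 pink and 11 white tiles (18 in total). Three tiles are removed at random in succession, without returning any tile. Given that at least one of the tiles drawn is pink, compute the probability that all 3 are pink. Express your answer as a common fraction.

5/93

P(all 3 pink) = C(7,3)/C(18,3) = 35/816; P(at least one pink) = 1 − C(11,3)/C(18,3) = 217/272.
Since 'all 3 pink' ⊆ 'at least one pink', P(all 3 | at least one) = 35/816 / 217/272 = 5/93 ≈ 0.0538.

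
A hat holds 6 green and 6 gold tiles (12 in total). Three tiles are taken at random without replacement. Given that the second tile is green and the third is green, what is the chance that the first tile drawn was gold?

3/5

P(first=gold and the second tile is green and the third is green) = (6/12)·(6/11)·(5/10) = 3/22.
P(E) = Σ over first color = 1/11 + 3/22 = 5/22.
By Bayes, P(first=gold | E) = 3/22 / 5/22 = 3/5 ≈ 0.6000.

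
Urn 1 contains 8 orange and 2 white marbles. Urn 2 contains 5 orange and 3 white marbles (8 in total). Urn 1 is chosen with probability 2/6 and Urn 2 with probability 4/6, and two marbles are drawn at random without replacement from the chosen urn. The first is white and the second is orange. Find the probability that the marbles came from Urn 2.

675/899

P(E | Urn 1) = 8/45; P(E | Urn 2) = 15/56.
P(E) = 1/3·8/45 + 2/3·15/56 = 899/3780.
By Bayes' rule, P(Urn 2 | E) = 5/28 / 899/3780 = 675/899 ≈ 0.7508.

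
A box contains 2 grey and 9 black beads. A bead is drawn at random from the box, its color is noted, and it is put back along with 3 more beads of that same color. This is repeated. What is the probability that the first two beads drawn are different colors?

18/77

Either grey then black, or black then grey; after the first draw the total is 14.
P = (2/11)·(9/14) + (9/11)·(2/14) = 18/77 ≈ 0.2338.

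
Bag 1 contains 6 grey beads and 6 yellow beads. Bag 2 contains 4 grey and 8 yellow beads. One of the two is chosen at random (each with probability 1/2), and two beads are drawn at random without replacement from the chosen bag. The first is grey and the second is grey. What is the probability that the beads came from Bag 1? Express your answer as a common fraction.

5/7

P(E | Bag 1) = 5/22; P(E | Bag 2) = 1/11.
P(E) = 1/2·5/22 + 1/2·1/11 = 7/44.
By Bayes' rule, P(Bag 1 | E) = 5/44 / 7/44 = 5/7 ≈ 0.7143.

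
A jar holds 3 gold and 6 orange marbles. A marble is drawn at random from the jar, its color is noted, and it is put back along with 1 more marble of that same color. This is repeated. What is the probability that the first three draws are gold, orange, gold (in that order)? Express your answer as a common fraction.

Track the composition after each reinforcement of +1.
P = (3/9) · (6/10) · (4/11) = 4/55 ≈ 0.0727.

4/55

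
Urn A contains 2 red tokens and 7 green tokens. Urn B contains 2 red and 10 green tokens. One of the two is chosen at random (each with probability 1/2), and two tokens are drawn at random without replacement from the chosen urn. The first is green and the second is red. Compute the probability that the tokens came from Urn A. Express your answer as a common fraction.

77/137

P(E | Urn A) = 7/36; P(E | Urn B) = 5/33.
P(E) = 1/2·7/36 + 1/2·5/33 = 137/792.
By Bayes' rule, P(Urn A | E) = 7/72 / 137/792 = 77/137 ≈ 0.5620.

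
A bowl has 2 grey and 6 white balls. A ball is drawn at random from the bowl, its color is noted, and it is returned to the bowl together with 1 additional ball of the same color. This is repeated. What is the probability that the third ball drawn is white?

Sum over the four possibilities for the first two draws (white/not-white each), tracking how the white count and total change by +1 per draw.
P(third is white) = 3/4 ≈ 0.7500. (In a Pólya urn every draw has the same marginal probability 6/8.)

3/4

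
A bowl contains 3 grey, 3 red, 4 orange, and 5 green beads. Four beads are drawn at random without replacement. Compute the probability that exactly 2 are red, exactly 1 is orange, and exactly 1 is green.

4/91

Unordered draws without replacement: count favorable combinations over C(15,4).
Favorable = C(3,0) · C(3,2) · C(4,1) · C(5,1) = 60; total = C(15,4) = 1365.
P = 60/1365 = 4/91 ≈ 0.0440.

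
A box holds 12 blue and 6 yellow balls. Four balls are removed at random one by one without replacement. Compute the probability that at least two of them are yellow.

Sum the hypergeometric tail for j = 2,…,4 yellow balls.
Favorable = C(6,2)·C(12,2) + C(6,3)·C(12,1) + C(6,4)·C(12,0) = 1245; total = C(18,4) = 3060.
P = 1245/3060 = 83/204 ≈ 0.4069.

83/204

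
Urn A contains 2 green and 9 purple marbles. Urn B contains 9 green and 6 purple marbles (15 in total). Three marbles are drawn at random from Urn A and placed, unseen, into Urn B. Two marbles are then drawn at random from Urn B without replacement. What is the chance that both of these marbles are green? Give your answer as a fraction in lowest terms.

Condition on how many of the transferred marbles are green (from Urn A: 2 green of 11; then Urn B has 18 total).
  0 green: C(2,0)C(9,3)/C(11,3) = 28/55; then P = C(9,2)/C(18,2) = 4/17
  1 green: C(2,1)C(9,2)/C(11,3) = 24/55; then P = C(10,2)/C(18,2) = 5/17
  2 green: C(2,2)C(9,1)/C(11,3) = 3/55; then P = C(11,2)/C(18,2) = 55/153
P(both green) = 751/2805 ≈ 0.2677.

751/2805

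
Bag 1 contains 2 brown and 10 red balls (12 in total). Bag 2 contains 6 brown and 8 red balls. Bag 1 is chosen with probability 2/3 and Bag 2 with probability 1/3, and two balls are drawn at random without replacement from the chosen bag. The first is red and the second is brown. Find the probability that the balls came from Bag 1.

P(E | Bag 1) = 5/33; P(E | Bag 2) = 24/91.
P(E) = 2/3·5/33 + 1/3·24/91 = 1702/9009.
By Bayes' rule, P(Bag 1 | E) = 10/99 / 1702/9009 = 455/851 ≈ 0.5347.

455/851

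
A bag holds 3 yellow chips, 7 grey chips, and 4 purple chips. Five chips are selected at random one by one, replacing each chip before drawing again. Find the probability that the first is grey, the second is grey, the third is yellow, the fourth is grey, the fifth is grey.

Multiply the conditional probability of each draw in order, with replacement (the composition resets each draw).
P = (7/14) · (7/14) · (3/14) · (7/14) · (7/14) = 3/224 ≈ 0.0134.

3/224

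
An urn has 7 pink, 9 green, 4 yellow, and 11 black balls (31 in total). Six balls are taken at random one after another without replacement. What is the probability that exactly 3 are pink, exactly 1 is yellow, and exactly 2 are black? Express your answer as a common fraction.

Unordered draws without replacement: count favorable combinations over C(31,6).
Favorable = C(7,3) · C(9,0) · C(4,1) · C(11,2) = 7700; total = C(31,6) = 736281.
P = 7700/736281 = 1100/105183 ≈ 0.0105.

1100/105183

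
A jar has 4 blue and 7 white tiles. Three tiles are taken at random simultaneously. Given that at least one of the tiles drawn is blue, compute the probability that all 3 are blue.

P(all 3 blue) = C(4,3)/C(11,3) = 4/165; P(at least one blue) = 1 − C(7,3)/C(11,3) = 26/33.
Since 'all 3 blue' ⊆ 'at least one blue', P(all 3 | at least one) = 4/165 / 26/33 = 2/65 ≈ 0.0308.

2/65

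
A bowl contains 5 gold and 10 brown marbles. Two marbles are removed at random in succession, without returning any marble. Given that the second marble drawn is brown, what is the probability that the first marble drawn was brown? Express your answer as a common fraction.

9/14

P(first=brown and the second marble drawn is brown) = (10/15)·(9/14) = 3/7.
P(the second marble drawn is brown) = Σ over first color = 5/21 + 3/7 = 2/3.
By Bayes, P(first=brown | the second marble drawn is brown) = 3/7 / 2/3 = 9/14 ≈ 0.6429.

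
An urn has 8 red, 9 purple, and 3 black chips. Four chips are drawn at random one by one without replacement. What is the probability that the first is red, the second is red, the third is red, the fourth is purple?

42/1615

Multiply the conditional probability of each draw in order, without replacement, so each draw removes one from its color and from the total.
P = (8/20) · (7/19) · (6/18) · (9/17) = 42/1615 ≈ 0.0260.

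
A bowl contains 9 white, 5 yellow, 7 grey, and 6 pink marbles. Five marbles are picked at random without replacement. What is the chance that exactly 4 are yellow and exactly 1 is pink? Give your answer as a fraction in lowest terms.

1/2691

Unordered draws without replacement: count favorable combinations over C(27,5).
Favorable = C(9,0) · C(5,4) · C(7,0) · C(6,1) = 30; total = C(27,5) = 80730.
P = 30/80730 = 1/2691 ≈ 0.0004.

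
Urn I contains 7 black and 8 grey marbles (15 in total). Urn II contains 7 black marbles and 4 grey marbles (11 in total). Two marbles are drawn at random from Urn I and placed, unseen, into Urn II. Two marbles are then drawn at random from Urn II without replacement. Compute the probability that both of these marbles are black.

Condition on how many of the transferred marbles are black (from Urn I: 7 black of 15; then Urn II has 13 total).
  0 black: C(7,0)C(8,2)/C(15,2) = 4/15; then P = C(7,2)/C(13,2) = 7/26
  1 black: C(7,1)C(8,1)/C(15,2) = 8/15; then P = C(8,2)/C(13,2) = 14/39
  2 black: C(7,2)C(8,0)/C(15,2) = 1/5; then P = C(9,2)/C(13,2) = 6/13
P(both black) = 16/45 ≈ 0.3556.

16/45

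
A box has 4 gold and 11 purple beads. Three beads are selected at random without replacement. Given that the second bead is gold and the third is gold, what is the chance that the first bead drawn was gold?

2/13

P(first=gold and the second bead is gold and the third is gold) = (4/15)·(3/14)·(2/13) = 4/455.
P(E) = Σ over first color = 4/455 + 22/455 = 2/35.
By Bayes, P(first=gold | E) = 4/455 / 2/35 = 2/13 ≈ 0.1538.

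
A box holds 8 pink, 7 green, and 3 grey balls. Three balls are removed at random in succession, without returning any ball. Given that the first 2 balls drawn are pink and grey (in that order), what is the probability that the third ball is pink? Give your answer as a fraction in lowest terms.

After removing 1 pink, 1 grey, the box has 7 pink out of 16 remaining.
P(third is pink | given) = 7/16 ≈ 0.4375.

7/16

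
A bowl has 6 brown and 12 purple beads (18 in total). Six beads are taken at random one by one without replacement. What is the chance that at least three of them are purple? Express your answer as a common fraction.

17501/18564

Sum the hypergeometric tail for j = 3,…,6 purple beads.
Favorable = C(12,3)·C(6,3) + C(12,4)·C(6,2) + C(12,5)·C(6,1) + C(12,6)·C(6,0) = 17501; total = C(18,6) = 18564.
P = 17501/18564 = 17501/18564 ≈ 0.9427.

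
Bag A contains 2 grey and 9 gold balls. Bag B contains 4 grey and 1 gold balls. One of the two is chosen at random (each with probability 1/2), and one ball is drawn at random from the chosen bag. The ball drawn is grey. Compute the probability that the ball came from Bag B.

P(grey | Bag A) = 2/11; P(grey | Bag B) = 4/5.
P(grey) = 1/2·2/11 + 1/2·4/5 = 27/55.
By Bayes' rule, P(Bag B | grey) = 2/5 / 27/55 = 22/27 ≈ 0.8148.

22/27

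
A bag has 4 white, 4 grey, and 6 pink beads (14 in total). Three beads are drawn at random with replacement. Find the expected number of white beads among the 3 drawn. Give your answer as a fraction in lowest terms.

6/7

By linearity of expectation, E[X] = Σ P(draw i is white); each independent draw has P(white) = 4/14.
E[X] = 3 · 4/14 = 6/7 ≈ 0.8571.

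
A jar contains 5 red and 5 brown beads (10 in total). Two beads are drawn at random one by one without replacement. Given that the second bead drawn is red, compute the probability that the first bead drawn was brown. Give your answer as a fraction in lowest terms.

P(first=brown and the second bead drawn is red) = (5/10)·(5/9) = 5/18.
P(the second bead drawn is red) = Σ over first color = 2/9 + 5/18 = 1/2.
By Bayes, P(first=brown | the second bead drawn is red) = 5/18 / 1/2 = 5/9 ≈ 0.5556.

5/9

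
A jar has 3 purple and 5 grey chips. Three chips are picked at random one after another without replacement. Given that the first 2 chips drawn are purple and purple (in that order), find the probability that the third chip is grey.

After removing 2 purple, the jar has 5 grey out of 6 remaining.
P(third is grey | given) = 5/6 ≈ 0.8333.

5/6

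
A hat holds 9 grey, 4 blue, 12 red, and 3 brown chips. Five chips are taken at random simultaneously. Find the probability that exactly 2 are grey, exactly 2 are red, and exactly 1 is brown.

Unordered draws without replacement: count favorable combinations over C(28,5).
Favorable = C(9,2) · C(4,0) · C(12,2) · C(3,1) = 7128; total = C(28,5) = 98280.
P = 7128/98280 = 33/455 ≈ 0.0725.

33/455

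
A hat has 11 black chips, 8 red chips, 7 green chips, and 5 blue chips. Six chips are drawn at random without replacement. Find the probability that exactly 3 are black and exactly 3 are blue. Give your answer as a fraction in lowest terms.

550/245427

Unordered draws without replacement: count favorable combinations over C(31,6).
Favorable = C(11,3) · C(8,0) · C(7,0) · C(5,3) = 1650; total = C(31,6) = 736281.
P = 1650/736281 = 550/245427 ≈ 0.0022.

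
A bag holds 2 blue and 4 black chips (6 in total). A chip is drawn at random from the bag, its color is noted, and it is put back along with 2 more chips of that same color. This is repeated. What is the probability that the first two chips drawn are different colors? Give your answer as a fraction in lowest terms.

Either black then blue, or blue then black; after the first draw the total is 8.
P = (4/6)·(2/8) + (2/6)·(4/8) = 1/3 ≈ 0.3333.

1/3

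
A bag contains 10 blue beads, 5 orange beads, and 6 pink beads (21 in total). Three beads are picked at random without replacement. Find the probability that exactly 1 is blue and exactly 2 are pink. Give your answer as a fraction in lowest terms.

Unordered draws without replacement: count favorable combinations over C(21,3).
Favorable = C(10,1) · C(5,0) · C(6,2) = 150; total = C(21,3) = 1330.
P = 150/1330 = 15/133 ≈ 0.1128.

15/133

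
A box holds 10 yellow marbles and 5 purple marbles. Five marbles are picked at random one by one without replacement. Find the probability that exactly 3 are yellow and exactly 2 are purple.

Unordered draws without replacement: count favorable combinations over C(15,5).
Favorable = C(10,3) · C(5,2) = 1200; total = C(15,5) = 3003.
P = 1200/3003 = 400/1001 ≈ 0.3996.

400/1001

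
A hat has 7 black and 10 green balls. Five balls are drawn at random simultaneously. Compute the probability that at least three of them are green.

Sum the hypergeometric tail for j = 3,…,5 green balls.
Favorable = C(10,3)·C(7,2) + C(10,4)·C(7,1) + C(10,5)·C(7,0) = 4242; total = C(17,5) = 6188.
P = 4242/6188 = 303/442 ≈ 0.6855.

303/442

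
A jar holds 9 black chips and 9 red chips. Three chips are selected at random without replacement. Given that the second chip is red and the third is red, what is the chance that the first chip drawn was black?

P(first=black and the second chip is red and the third is red) = (9/18)·(9/17)·(8/16) = 9/68.
P(E) = Σ over first color = 9/68 + 7/68 = 4/17.
By Bayes, P(first=black | E) = 9/68 / 4/17 = 9/16 ≈ 0.5625.

9/16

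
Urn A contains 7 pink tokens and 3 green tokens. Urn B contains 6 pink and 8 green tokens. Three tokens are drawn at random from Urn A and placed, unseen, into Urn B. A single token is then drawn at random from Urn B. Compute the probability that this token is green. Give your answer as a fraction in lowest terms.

Condition on how many of the transferred tokens are green (from Urn A: 3 green of 10; then Urn B has 17 total).
  0 green: C(3,0)C(7,3)/C(10,3) = 7/24; then P = 8/17
  1 green: C(3,1)C(7,2)/C(10,3) = 21/40; then P = 9/17
  2 green: C(3,2)C(7,1)/C(10,3) = 7/40; then P = 10/17
  3 green: C(3,3)C(7,0)/C(10,3) = 1/120; then P = 11/17
P(green from Urn B) = 89/170 ≈ 0.5235.

89/170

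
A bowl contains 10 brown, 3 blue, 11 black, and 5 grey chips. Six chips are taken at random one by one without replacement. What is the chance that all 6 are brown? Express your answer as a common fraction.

1/2262

Unordered draws without replacement: count favorable combinations over C(29,6).
Favorable = C(10,6) · C(3,0) · C(11,0) · C(5,0) = 210; total = C(29,6) = 475020.
P = 210/475020 = 1/2262 ≈ 0.0004.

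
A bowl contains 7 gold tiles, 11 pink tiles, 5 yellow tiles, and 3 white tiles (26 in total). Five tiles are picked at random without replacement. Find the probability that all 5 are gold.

21/65780

Unordered draws without replacement: count favorable combinations over C(26,5).
Favorable = C(7,5) · C(11,0) · C(5,0) · C(3,0) = 21; total = C(26,5) = 65780.
P = 21/65780 = 21/65780 ≈ 0.0003.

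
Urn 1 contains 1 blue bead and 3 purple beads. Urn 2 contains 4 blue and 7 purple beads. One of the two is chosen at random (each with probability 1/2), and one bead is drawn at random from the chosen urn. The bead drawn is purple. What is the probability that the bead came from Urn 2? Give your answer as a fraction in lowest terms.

P(purple | Urn 1) = 3/4; P(purple | Urn 2) = 7/11.
P(purple) = 1/2·3/4 + 1/2·7/11 = 61/88.
By Bayes' rule, P(Urn 2 | purple) = 7/22 / 61/88 = 28/61 ≈ 0.4590.

28/61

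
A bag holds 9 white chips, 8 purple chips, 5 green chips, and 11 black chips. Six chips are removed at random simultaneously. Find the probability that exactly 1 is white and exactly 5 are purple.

Unordered draws without replacement: count favorable combinations over C(33,6).
Favorable = C(9,1) · C(8,5) · C(5,0) · C(11,0) = 504; total = C(33,6) = 1107568.
P = 504/1107568 = 9/19778 ≈ 0.0005.

9/19778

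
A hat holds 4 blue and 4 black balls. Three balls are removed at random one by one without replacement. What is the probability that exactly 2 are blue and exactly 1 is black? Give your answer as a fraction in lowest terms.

3/7

Unordered draws without replacement: count favorable combinations over C(8,3).
Favorable = C(4,2) · C(4,1) = 24; total = C(8,3) = 56.
P = 24/56 = 3/7 ≈ 0.4286.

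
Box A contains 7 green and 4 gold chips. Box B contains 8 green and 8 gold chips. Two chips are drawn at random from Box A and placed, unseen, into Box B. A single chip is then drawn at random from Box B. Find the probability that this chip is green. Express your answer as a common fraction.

Condition on how many of the transferred chips are green (from Box A: 7 green of 11; then Box B has 18 total).
  0 green: C(7,0)C(4,2)/C(11,2) = 6/55; then P = 8/18
  1 green: C(7,1)C(4,1)/C(11,2) = 28/55; then P = 9/18
  2 green: C(7,2)C(4,0)/C(11,2) = 21/55; then P = 10/18
P(green from Box B) = 17/33 ≈ 0.5152.

17/33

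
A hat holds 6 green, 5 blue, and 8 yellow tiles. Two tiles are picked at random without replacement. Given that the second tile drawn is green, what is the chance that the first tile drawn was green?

P(first=green and the second tile drawn is green) = (6/19)·(5/18) = 5/57.
P(the second tile drawn is green) = Σ over first color = 5/57 + 5/57 + 8/57 = 6/19.
By Bayes, P(first=green | the second tile drawn is green) = 5/57 / 6/19 = 5/18 ≈ 0.2778.

5/18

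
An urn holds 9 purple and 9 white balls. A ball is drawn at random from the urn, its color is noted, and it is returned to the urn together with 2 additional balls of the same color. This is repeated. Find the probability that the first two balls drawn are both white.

After a white draw the urn holds 11 white out of 20.
P = (9/18)·(11/20) = 11/40 ≈ 0.2750.

11/40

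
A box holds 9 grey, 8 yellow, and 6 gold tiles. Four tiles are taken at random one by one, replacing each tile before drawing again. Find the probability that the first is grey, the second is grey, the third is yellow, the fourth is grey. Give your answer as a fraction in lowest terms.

5832/279841

Multiply the conditional probability of each draw in order, with replacement (the composition resets each draw).
P = (9/23) · (9/23) · (8/23) · (9/23) = 5832/279841 ≈ 0.0208.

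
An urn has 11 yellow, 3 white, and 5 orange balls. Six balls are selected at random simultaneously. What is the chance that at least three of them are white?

Sum the hypergeometric tail for j = 3,…,3 white balls.
Favorable = C(3,3)·C(16,3) = 560; total = C(19,6) = 27132.
P = 560/27132 = 20/969 ≈ 0.0206.

20/969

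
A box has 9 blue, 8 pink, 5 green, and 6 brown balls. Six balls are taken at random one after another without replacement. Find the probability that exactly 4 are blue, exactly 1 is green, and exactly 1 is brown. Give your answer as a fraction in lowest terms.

Unordered draws without replacement: count favorable combinations over C(28,6).
Favorable = C(9,4) · C(8,0) · C(5,1) · C(6,1) = 3780; total = C(28,6) = 376740.
P = 3780/376740 = 3/299 ≈ 0.0100.

3/299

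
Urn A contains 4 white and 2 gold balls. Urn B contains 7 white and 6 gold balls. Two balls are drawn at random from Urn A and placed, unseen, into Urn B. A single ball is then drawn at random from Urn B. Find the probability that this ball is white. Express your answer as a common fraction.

5/9

Condition on how many of the transferred balls are white (from Urn A: 4 white of 6; then Urn B has 15 total).
  0 white: C(4,0)C(2,2)/C(6,2) = 1/15; then P = 7/15
  1 white: C(4,1)C(2,1)/C(6,2) = 8/15; then P = 8/15
  2 white: C(4,2)C(2,0)/C(6,2) = 2/5; then P = 9/15
P(white from Urn B) = 5/9 ≈ 0.5556.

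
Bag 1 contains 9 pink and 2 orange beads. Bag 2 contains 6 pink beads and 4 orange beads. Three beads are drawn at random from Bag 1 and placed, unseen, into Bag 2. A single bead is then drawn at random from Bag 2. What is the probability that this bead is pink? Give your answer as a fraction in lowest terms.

Condition on how many of the transferred beads are pink (from Bag 1: 9 pink of 11; then Bag 2 has 13 total).
  1 pink: C(9,1)C(2,2)/C(11,3) = 3/55; then P = 7/13
  2 pink: C(9,2)C(2,1)/C(11,3) = 24/55; then P = 8/13
  3 pink: C(9,3)C(2,0)/C(11,3) = 28/55; then P = 9/13
P(pink from Bag 2) = 93/143 ≈ 0.6503.

93/143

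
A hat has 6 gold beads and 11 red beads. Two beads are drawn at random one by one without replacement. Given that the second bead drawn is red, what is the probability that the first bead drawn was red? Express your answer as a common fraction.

5/8

P(first=red and the second bead drawn is red) = (11/17)·(10/16) = 55/136.
P(the second bead drawn is red) = Σ over first color = 33/136 + 55/136 = 11/17.
By Bayes, P(first=red | the second bead drawn is red) = 55/136 / 11/17 = 5/8 ≈ 0.6250.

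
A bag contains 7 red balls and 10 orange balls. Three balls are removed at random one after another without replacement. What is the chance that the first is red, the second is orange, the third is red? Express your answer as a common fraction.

Multiply the conditional probability of each draw in order, without replacement, so each draw removes one from its color and from the total.
P = (7/17) · (10/16) · (6/15) = 7/68 ≈ 0.1029.

7/68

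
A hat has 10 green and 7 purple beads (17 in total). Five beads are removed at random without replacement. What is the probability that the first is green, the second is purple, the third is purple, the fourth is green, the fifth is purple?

Multiply the conditional probability of each draw in order, without replacement, so each draw removes one from its color and from the total.
P = (10/17) · (7/16) · (6/15) · (9/14) · (5/13) = 45/1768 ≈ 0.0255.

45/1768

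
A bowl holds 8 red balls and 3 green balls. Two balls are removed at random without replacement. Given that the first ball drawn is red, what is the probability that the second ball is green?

After removing 1 red, the bowl has 3 green out of 10 remaining.
P(second is green | given) = 3/10 ≈ 0.3000.

3/10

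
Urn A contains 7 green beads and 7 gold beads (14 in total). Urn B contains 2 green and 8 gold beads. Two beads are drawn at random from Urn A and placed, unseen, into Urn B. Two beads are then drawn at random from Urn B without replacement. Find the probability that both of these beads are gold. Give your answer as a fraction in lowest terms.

Condition on how many of the transferred beads are gold (from Urn A: 7 gold of 14; then Urn B has 12 total).
  0 gold: C(7,0)C(7,2)/C(14,2) = 3/13; then P = C(8,2)/C(12,2) = 14/33
  1 gold: C(7,1)C(7,1)/C(14,2) = 7/13; then P = C(9,2)/C(12,2) = 6/11
  2 gold: C(7,2)C(7,0)/C(14,2) = 3/13; then P = C(10,2)/C(12,2) = 15/22
P(both gold) = 157/286 ≈ 0.5490.

157/286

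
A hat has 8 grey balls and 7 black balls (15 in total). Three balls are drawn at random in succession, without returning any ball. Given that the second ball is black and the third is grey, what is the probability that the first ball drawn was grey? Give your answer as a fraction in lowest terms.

7/13

P(first=grey and the second ball is black and the third is grey) = (8/15)·(7/14)·(7/13) = 28/195.
P(E) = Σ over first color = 28/195 + 8/65 = 4/15.
By Bayes, P(first=grey | E) = 28/195 / 4/15 = 7/13 ≈ 0.5385.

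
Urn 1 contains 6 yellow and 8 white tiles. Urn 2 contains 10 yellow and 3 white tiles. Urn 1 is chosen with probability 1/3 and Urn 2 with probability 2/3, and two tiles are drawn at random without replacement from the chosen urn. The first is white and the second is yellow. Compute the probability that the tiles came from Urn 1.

24/59

P(E | Urn 1) = 24/91; P(E | Urn 2) = 5/26.
P(E) = 1/3·24/91 + 2/3·5/26 = 59/273.
By Bayes' rule, P(Urn 1 | E) = 8/91 / 59/273 = 24/59 ≈ 0.4068.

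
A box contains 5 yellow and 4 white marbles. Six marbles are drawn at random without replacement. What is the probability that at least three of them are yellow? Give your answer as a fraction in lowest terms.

Sum the hypergeometric tail for j = 3,…,5 yellow marbles.
Favorable = C(5,3)·C(4,3) + C(5,4)·C(4,2) + C(5,5)·C(4,1) = 74; total = C(9,6) = 84.
P = 74/84 = 37/42 ≈ 0.8810.

37/42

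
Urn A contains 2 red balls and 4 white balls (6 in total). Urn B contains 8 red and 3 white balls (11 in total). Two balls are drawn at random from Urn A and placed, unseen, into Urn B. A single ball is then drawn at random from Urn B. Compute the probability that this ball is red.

2/3

Condition on how many of the transferred balls are red (from Urn A: 2 red of 6; then Urn B has 13 total).
  0 red: C(2,0)C(4,2)/C(6,2) = 2/5; then P = 8/13
  1 red: C(2,1)C(4,1)/C(6,2) = 8/15; then P = 9/13
  2 red: C(2,2)C(4,0)/C(6,2) = 1/15; then P = 10/13
P(red from Urn B) = 2/3 ≈ 0.6667.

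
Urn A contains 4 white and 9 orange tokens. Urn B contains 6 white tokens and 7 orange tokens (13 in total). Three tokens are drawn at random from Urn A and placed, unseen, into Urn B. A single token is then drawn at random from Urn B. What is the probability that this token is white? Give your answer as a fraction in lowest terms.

45/104

Condition on how many of the transferred tokens are white (from Urn A: 4 white of 13; then Urn B has 16 total).
  0 white: C(4,0)C(9,3)/C(13,3) = 42/143; then P = 6/16
  1 white: C(4,1)C(9,2)/C(13,3) = 72/143; then P = 7/16
  2 white: C(4,2)C(9,1)/C(13,3) = 27/143; then P = 8/16
  3 white: C(4,3)C(9,0)/C(13,3) = 2/143; then P = 9/16
P(white from Urn B) = 45/104 ≈ 0.4327.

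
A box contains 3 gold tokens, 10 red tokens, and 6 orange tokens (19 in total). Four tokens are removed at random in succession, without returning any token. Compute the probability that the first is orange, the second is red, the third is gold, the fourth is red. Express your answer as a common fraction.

Multiply the conditional probability of each draw in order, without replacement, so each draw removes one from its color and from the total.
P = (6/19) · (10/18) · (3/17) · (9/16) = 45/2584 ≈ 0.0174.

45/2584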